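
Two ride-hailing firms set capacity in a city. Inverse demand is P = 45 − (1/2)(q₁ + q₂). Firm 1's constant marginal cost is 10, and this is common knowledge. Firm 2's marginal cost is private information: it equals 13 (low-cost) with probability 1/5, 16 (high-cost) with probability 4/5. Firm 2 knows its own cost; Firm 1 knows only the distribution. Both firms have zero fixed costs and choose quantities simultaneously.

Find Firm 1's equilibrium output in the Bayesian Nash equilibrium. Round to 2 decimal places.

26.93

Firm 2 with cost c maximizes (45 − (1/2)(q₁+q₂) − c)·q₂, giving q₂(c) = (45 − c − (1/2)q₁).
E[c₂] = 1/5·13 + 4/5·16 = 15.4
Firm 1's FOC against E[q₂] yields q₁ = (45 − 2·10 + E[c₂])/(3/2) = (45 − 20 + 15.4)/(3/2) = 26.9333.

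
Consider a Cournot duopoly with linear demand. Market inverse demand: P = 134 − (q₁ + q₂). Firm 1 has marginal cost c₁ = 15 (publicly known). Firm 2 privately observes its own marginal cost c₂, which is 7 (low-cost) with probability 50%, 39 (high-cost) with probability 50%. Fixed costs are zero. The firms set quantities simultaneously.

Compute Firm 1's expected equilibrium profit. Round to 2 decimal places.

Type-c best response for Firm 2: q₂(c) = (134 − c)/2 − q₁/2.
Firm 1 maximizes expected profit; its first-order condition is 134 − 2q₁ − E[q₂] − 15 = 0.
Substituting E[q₂] and solving: E[c₂] = 23, so q₁ = (134 − 2·15 + 23)/3 = 42.3333.
E[P] = 134 − (q₁ + E[q₂]) = 57.3333; Firm 1's expected profit = (E[P] − 15)·q₁ = (57.3333 − 15)·42.3333 = 1792.11.

1792.11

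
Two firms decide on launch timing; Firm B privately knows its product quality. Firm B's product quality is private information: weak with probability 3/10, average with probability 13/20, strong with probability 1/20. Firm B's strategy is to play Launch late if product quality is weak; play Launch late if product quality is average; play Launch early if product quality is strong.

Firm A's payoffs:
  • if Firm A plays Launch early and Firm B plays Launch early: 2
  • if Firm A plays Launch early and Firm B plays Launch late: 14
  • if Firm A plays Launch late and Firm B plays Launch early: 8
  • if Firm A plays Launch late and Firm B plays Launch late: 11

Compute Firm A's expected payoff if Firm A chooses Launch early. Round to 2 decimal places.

13.40

E[Launch early] = 3/10·14 + 13/20·14 + 1/20·2 = 21/5 + 91/10 + 1/10 = 67/5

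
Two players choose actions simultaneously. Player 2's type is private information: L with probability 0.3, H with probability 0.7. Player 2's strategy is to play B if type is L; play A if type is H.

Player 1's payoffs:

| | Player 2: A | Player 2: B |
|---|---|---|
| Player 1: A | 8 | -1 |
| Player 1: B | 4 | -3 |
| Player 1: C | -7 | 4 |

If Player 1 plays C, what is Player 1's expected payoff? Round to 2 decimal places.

Take the expectation over Player 2's type, weighting each type's action by its prior probability.
E[C] = 0.3·4 + 0.7·(-7) = 1.2 + (-4.9) = -3.7

-3.70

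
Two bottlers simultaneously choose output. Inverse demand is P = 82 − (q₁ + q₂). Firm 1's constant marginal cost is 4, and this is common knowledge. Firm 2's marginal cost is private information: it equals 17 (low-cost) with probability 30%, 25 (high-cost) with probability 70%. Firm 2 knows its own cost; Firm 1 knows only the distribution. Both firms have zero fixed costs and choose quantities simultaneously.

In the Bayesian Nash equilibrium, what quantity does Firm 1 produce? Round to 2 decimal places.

Firm 2 with cost c maximizes (82 − (q₁+q₂) − c)·q₂, giving q₂(c) = (82 − c − q₁)/2.
E[c₂] = 0.3·17 + 0.7·25 = 22.6
Firm 1's FOC against E[q₂] yields q₁ = (82 − 2·4 + E[c₂])/3 = (82 − 8 + 22.6)/3 = 32.2.

32.20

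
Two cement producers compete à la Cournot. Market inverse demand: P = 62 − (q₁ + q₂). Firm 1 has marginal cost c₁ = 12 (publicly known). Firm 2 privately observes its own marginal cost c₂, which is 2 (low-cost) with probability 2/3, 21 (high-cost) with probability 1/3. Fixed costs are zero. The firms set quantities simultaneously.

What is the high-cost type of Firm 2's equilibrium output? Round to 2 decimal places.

12.78

Type-c best response for Firm 2: q₂(c) = (62 − c)/2 − q₁/2.
Firm 1 maximizes expected profit; its first-order condition is 62 − 2q₁ − E[q₂] − 12 = 0.
Substituting E[q₂] and solving: E[c₂] = 8.33333, so q₁ = (62 − 2·12 + 8.33333)/3 = 15.4444.
q₂(high-cost) = (62 − 21 − 15.4444)/2 = 12.7778.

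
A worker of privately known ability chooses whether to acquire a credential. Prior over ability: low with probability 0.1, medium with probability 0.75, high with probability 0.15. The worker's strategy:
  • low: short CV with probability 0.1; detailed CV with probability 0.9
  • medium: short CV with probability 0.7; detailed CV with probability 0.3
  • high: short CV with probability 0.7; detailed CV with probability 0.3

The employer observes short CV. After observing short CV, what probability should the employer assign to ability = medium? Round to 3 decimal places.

Apply Bayes' rule using the sender's strategy as the likelihood.
P(short CV) = 0.1·0.1 + 0.75·0.7 + 0.15·0.7 = 0.64
P(medium | short CV) = (0.75·0.7) / 0.64 = 0.525 / 0.64 = 0.820312

0.820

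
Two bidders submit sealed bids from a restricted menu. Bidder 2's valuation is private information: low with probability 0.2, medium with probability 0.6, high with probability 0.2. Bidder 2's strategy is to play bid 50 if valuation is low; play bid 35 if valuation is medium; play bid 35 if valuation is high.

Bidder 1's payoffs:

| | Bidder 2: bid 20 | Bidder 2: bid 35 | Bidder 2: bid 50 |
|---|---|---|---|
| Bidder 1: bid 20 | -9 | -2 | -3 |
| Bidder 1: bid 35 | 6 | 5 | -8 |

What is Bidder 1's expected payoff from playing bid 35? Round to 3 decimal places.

E[bid 35] = 0.2·(-8) + 0.6·5 + 0.2·5 = (-1.6) + 3 + 1 = 2.4

2.400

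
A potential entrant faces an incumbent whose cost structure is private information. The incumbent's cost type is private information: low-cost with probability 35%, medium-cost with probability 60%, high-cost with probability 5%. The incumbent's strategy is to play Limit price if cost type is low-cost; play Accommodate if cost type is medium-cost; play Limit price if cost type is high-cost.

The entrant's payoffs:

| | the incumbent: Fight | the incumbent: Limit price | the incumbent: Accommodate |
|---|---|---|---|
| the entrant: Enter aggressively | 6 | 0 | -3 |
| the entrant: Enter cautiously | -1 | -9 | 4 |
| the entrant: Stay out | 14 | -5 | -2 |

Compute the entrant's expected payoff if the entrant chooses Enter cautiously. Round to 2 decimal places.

E[Enter cautiously] = 0.35·(-9) + 0.6·4 + 0.05·(-9) = (-3.15) + 2.4 + (-0.45) = -1.2

-1.20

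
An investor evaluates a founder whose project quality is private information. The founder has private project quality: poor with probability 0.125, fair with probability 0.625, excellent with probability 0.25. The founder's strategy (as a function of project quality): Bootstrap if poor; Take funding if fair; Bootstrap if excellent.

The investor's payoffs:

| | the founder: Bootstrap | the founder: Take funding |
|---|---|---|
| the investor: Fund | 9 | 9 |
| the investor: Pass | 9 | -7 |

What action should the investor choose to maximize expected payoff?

E[Fund] = 0.125·(9) + 0.625·(9) + 0.25·(9) = 9
E[Pass] = 0.125·(9) + 0.625·(-7) + 0.25·(9) = -1
Best response: Fund (9 is the largest).

Fund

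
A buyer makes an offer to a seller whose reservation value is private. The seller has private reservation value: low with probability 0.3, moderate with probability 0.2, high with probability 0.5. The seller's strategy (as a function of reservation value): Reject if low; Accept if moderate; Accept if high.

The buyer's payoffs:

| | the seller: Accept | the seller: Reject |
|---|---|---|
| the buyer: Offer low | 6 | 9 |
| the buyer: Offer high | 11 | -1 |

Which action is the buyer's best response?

Offer high

E[Offer low] = 0.3·(9) + 0.2·(6) + 0.5·(6) = 6.9
E[Offer high] = 0.3·(-1) + 0.2·(11) + 0.5·(11) = 7.4
Best response: Offer high (7.4 is the largest).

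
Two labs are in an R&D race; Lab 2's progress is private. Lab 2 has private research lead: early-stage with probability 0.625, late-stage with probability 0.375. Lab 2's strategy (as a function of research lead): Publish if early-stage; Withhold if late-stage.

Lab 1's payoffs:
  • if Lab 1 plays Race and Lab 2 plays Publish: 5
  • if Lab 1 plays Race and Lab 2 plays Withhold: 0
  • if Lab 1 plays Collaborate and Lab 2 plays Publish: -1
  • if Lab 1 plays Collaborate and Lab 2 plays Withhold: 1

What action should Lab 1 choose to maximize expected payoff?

Compute Lab 1's expected payoff for each action, taking the expectation over Lab 2's type.
E[Race] = 0.625·(5) + 0.375·(0) = 3.125
E[Collaborate] = 0.625·(-1) + 0.375·(1) = -0.25
Best response: Race (3.125 is the largest).

Race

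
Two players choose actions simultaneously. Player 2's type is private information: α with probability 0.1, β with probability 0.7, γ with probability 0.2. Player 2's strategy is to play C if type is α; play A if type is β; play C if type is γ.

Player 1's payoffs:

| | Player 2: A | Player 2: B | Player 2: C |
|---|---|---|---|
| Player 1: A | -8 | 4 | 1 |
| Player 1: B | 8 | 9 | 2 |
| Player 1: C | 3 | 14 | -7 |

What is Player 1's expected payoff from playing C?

0

E[C] = 0.1·(-7) + 0.7·3 + 0.2·(-7) = (-0.7) + 2.1 + (-1.4) = 0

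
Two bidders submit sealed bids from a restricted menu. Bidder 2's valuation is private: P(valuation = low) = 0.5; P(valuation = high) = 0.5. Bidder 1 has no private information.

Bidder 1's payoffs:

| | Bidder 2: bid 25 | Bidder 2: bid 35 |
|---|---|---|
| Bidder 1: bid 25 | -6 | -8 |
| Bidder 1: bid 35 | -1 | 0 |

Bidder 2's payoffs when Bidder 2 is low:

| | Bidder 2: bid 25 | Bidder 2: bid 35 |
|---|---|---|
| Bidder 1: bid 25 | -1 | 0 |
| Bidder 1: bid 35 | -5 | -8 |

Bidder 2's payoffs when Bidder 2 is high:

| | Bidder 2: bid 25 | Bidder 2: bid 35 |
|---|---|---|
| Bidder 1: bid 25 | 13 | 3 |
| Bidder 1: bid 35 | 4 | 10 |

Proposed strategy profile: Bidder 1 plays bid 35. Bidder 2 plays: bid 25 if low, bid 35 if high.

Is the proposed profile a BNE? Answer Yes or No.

Yes

A profile is a BNE iff every type of every player is best-responding given beliefs about the other side.
Bidder 1 plays bid 35: E[bid 35] = 0.5·(-1) + 0.5·(0) = -0.5; E[bid 25] = -7. Best-responding. ✓
Bidder 2 (valuation low), facing bid 35: bid 25 gives -5, bid 35 gives -8. Proposed bid 25 is best. ✓
Bidder 2 (valuation high), facing bid 35: bid 25 gives 4, bid 35 gives 10. Proposed bid 35 is best. ✓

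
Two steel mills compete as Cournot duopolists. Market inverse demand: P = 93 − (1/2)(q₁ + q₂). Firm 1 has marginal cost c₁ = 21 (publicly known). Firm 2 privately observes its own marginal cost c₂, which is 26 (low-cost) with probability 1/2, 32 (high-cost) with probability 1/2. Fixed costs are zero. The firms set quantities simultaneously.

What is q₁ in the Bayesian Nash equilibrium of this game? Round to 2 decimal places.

Type-c best response for Firm 2: q₂(c) = (93 − c) − q₁/2.
Firm 1 maximizes expected profit; its first-order condition is 93 − q₁ − (1/2)E[q₂] − 21 = 0.
Substituting E[q₂] and solving: E[c₂] = 29, so q₁ = (93 − 2·21 + 29)/(3/2) = 53.3333.

53.33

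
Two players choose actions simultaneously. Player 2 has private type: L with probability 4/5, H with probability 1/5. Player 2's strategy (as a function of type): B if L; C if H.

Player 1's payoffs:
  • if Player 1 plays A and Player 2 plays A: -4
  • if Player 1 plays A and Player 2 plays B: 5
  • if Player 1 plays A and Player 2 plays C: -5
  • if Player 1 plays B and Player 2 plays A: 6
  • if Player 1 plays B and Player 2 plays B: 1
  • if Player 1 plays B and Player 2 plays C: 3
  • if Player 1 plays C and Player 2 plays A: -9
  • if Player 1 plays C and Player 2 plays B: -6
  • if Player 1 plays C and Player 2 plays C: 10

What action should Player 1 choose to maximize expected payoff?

E[A] = 4/5·(5) + 1/5·(-5) = 3
E[B] = 4/5·(1) + 1/5·(3) = 7/5
E[C] = 4/5·(-6) + 1/5·(10) = -14/5
Best response: A (3 is the largest).

A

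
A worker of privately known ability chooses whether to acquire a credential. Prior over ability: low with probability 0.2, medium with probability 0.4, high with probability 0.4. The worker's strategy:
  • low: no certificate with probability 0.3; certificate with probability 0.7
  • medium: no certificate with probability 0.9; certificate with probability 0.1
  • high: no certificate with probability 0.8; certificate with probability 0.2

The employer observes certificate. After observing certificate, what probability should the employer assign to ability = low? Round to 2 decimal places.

0.54

P(certificate) = 0.2·0.7 + 0.4·0.1 + 0.4·0.2 = 0.26
P(low | certificate) = (0.2·0.7) / 0.26 = 0.14 / 0.26 = 0.538462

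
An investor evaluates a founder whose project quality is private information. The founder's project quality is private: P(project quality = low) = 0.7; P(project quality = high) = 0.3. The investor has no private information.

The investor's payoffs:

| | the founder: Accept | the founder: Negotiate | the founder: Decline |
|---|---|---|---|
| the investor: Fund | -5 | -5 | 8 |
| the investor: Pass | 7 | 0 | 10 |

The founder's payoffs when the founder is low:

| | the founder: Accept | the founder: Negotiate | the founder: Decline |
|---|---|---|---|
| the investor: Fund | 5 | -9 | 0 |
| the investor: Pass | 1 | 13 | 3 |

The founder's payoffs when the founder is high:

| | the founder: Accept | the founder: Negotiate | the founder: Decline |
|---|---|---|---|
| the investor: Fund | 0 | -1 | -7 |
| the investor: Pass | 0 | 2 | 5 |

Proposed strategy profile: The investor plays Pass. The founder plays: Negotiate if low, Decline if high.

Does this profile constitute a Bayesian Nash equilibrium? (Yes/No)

A profile is a BNE iff every type of every player is best-responding given beliefs about the other side.
The investor plays Pass: E[Pass] = 0.7·(0) + 0.3·(10) = 3; E[Fund] = -1.1. Best-responding. ✓
The founder (project quality low), facing Pass: Accept gives 1, Negotiate gives 13, Decline gives 3. Proposed Negotiate is best. ✓
The founder (project quality high), facing Pass: Accept gives 0, Negotiate gives 2, Decline gives 5. Proposed Decline is best. ✓

Yes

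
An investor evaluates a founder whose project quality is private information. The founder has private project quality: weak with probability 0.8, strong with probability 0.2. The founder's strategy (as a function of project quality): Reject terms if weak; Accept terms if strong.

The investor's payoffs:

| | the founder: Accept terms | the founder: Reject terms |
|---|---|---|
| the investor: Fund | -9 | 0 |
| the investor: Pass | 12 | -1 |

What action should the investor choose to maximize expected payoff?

E[Fund] = 0.8·(0) + 0.2·(-9) = -1.8
E[Pass] = 0.8·(-1) + 0.2·(12) = 1.6
Best response: Pass (1.6 is the largest).

Pass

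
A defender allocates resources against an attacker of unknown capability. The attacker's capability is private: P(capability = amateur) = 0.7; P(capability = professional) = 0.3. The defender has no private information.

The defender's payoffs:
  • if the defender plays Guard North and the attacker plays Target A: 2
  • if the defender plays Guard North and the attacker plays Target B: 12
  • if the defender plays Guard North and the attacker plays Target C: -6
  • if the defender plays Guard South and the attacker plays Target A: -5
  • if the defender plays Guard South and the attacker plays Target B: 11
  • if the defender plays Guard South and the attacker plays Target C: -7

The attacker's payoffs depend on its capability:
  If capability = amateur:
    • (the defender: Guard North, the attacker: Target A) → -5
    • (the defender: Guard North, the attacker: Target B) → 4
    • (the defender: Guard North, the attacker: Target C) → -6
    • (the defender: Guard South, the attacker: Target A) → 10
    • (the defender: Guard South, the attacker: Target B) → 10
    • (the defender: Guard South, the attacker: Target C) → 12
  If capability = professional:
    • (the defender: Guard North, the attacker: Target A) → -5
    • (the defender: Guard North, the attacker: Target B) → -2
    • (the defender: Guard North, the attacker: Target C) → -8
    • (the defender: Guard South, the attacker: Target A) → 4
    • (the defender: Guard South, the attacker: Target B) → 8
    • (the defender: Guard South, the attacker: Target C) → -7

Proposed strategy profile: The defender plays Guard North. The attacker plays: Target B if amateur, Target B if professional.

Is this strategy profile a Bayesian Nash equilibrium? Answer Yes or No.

Yes

The defender plays Guard North: E[Guard North] = 0.7·(12) + 0.3·(12) = 12; E[Guard South] = 11. Best-responding. ✓
The attacker (capability amateur), facing Guard North: Target A gives -5, Target B gives 4, Target C gives -6. Proposed Target B is best. ✓
The attacker (capability professional), facing Guard North: Target A gives -5, Target B gives -2, Target C gives -8. Proposed Target B is best. ✓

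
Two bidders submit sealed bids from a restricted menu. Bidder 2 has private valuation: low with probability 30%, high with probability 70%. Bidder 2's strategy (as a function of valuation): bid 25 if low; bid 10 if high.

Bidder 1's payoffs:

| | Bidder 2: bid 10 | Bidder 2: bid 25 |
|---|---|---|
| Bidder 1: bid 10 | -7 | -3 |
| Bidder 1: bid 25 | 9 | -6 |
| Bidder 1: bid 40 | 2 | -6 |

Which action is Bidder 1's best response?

bid 25

E[bid 10] = 0.3·(-3) + 0.7·(-7) = -5.8
E[bid 25] = 0.3·(-6) + 0.7·(9) = 4.5
E[bid 40] = 0.3·(-6) + 0.7·(2) = -0.4
Best response: bid 25 (4.5 is the largest).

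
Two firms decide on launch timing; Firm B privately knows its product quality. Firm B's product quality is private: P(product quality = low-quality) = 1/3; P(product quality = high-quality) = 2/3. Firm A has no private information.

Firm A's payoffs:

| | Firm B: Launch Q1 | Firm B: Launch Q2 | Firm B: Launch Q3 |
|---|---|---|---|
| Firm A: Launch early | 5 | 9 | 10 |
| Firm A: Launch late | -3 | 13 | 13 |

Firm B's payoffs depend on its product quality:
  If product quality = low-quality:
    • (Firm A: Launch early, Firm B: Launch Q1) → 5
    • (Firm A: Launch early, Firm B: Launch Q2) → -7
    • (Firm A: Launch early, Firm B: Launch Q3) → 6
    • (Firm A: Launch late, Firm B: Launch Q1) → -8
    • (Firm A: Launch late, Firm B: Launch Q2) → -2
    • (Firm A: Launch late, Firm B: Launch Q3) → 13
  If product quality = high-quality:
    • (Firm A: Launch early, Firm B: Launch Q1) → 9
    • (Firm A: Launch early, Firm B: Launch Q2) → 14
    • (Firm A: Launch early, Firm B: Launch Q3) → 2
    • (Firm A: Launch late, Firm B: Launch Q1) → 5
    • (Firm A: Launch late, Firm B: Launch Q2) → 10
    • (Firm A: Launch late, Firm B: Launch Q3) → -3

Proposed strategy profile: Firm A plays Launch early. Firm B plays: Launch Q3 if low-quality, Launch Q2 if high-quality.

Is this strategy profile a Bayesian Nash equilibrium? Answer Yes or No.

A profile is a BNE iff every type of every player is best-responding given beliefs about the other side.
Firm A plays Launch early: E[Launch early] = 1/3·(10) + 2/3·(9) = 28/3; E[Launch late] = 13. Not best-responding. ✗
Firm B (product quality low-quality), facing Launch early: Launch Q1 gives 5, Launch Q2 gives -7, Launch Q3 gives 6. Proposed Launch Q3 is best. ✓
Firm B (product quality high-quality), facing Launch early: Launch Q1 gives 9, Launch Q2 gives 14, Launch Q3 gives 2. Proposed Launch Q2 is best. ✓

No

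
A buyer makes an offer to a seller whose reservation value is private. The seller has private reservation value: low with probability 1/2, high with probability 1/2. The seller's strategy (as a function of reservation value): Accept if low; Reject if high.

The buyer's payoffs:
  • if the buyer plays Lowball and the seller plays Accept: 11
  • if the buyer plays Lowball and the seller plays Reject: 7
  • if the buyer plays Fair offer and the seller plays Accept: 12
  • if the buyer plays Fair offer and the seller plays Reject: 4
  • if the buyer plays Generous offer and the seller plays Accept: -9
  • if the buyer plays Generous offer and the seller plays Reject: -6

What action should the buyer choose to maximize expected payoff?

E[Lowball] = 1/2·(11) + 1/2·(7) = 9
E[Fair offer] = 1/2·(12) + 1/2·(4) = 8
E[Generous offer] = 1/2·(-9) + 1/2·(-6) = -15/2
Best response: Lowball (9 is the largest).

Lowball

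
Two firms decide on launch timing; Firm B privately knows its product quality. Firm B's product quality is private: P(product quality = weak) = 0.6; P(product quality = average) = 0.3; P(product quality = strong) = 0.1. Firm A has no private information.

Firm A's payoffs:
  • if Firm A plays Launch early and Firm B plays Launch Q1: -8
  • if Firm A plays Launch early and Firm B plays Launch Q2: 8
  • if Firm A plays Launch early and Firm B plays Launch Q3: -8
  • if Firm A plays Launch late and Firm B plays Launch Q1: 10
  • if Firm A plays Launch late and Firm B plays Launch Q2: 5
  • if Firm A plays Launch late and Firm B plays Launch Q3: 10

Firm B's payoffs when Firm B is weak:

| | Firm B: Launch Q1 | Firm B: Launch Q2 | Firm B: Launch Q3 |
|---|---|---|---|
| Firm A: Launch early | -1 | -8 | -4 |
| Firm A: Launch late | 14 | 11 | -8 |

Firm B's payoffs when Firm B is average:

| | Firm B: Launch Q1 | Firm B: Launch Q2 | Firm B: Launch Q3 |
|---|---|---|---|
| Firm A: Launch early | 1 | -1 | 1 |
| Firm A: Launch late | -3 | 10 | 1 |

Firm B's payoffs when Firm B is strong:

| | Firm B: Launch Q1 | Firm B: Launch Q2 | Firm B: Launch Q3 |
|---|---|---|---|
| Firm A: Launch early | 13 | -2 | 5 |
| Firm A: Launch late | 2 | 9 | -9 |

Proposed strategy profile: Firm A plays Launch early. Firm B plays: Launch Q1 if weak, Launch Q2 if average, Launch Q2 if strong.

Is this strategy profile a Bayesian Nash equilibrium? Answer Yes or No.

Firm A plays Launch early: E[Launch early] = 0.6·(-8) + 0.3·(8) + 0.1·(8) = -1.6; E[Launch late] = 8. Not best-responding. ✗
Firm B (product quality weak), facing Launch early: Launch Q1 gives -1, Launch Q2 gives -8, Launch Q3 gives -4. Proposed Launch Q1 is best. ✓
Firm B (product quality average), facing Launch early: Launch Q1 gives 1, Launch Q2 gives -1, Launch Q3 gives 1. Proposed Launch Q2 is not best — profitable deviation exists. ✗
Firm B (product quality strong), facing Launch early: Launch Q1 gives 13, Launch Q2 gives -2, Launch Q3 gives 5. Proposed Launch Q2 is not best — profitable deviation exists. ✗

No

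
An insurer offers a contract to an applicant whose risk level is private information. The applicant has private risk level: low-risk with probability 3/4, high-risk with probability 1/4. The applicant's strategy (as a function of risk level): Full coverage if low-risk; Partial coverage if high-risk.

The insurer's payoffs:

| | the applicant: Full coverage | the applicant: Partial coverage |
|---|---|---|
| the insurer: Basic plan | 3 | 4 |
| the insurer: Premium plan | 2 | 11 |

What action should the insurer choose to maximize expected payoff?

Premium plan

E[Basic plan] = 3/4·(3) + 1/4·(4) = 13/4
E[Premium plan] = 3/4·(2) + 1/4·(11) = 17/4
Best response: Premium plan (17/4 is the largest).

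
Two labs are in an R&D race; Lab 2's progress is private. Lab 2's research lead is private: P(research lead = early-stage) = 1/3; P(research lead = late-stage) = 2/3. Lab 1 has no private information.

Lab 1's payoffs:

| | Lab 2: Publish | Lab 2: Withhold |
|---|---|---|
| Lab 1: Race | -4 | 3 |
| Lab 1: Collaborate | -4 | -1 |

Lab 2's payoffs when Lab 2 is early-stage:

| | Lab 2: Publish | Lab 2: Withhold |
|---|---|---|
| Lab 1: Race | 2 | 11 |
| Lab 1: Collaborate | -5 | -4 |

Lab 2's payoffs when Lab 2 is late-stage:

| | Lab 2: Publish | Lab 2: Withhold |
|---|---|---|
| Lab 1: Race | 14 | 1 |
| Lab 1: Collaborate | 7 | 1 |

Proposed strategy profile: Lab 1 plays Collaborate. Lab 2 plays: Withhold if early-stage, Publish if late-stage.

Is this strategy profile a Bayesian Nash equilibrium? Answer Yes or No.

Lab 1 plays Collaborate: E[Collaborate] = 1/3·(-1) + 2/3·(-4) = -3; E[Race] = -5/3. Not best-responding. ✗
Lab 2 (research lead early-stage), facing Collaborate: Publish gives -5, Withhold gives -4. Proposed Withhold is best. ✓
Lab 2 (research lead late-stage), facing Collaborate: Publish gives 7, Withhold gives 1. Proposed Publish is best. ✓

No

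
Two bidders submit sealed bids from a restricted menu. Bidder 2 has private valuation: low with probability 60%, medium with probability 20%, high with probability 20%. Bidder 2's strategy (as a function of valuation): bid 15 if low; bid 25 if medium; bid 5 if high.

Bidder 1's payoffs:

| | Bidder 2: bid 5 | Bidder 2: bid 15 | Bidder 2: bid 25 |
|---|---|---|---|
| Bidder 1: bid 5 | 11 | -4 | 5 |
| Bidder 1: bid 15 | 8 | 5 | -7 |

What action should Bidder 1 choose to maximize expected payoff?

E[bid 5] = 0.6·(-4) + 0.2·(5) + 0.2·(11) = 0.8
E[bid 15] = 0.6·(5) + 0.2·(-7) + 0.2·(8) = 3.2
Best response: bid 15 (3.2 is the largest).

bid 15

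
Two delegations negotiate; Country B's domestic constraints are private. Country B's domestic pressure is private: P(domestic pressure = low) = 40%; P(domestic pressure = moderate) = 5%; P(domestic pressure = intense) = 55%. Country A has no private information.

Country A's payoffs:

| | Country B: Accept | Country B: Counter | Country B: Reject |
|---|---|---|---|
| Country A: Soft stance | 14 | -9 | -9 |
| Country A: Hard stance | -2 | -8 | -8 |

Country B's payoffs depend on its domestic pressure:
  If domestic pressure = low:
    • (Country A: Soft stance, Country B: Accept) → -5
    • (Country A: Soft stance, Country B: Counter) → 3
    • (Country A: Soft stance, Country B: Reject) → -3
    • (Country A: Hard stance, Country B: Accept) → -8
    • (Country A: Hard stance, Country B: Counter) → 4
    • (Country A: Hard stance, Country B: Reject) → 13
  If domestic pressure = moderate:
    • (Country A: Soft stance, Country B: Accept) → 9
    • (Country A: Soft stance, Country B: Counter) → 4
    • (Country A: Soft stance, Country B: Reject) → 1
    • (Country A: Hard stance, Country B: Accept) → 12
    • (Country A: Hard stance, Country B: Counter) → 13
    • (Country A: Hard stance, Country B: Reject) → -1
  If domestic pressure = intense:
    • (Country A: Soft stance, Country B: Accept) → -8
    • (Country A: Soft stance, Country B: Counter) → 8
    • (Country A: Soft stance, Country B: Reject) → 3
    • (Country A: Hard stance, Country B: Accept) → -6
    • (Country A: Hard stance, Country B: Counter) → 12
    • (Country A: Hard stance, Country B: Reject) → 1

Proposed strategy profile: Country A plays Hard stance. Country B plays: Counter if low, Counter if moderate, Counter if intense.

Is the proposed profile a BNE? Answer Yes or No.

Country A plays Hard stance: E[Hard stance] = 0.4·(-8) + 0.05·(-8) + 0.55·(-8) = -8; E[Soft stance] = -9. Best-responding. ✓
Country B (domestic pressure low), facing Hard stance: Accept gives -8, Counter gives 4, Reject gives 13. Proposed Counter is not best — profitable deviation exists. ✗
Country B (domestic pressure moderate), facing Hard stance: Accept gives 12, Counter gives 13, Reject gives -1. Proposed Counter is best. ✓
Country B (domestic pressure intense), facing Hard stance: Accept gives -6, Counter gives 12, Reject gives 1. Proposed Counter is best. ✓

No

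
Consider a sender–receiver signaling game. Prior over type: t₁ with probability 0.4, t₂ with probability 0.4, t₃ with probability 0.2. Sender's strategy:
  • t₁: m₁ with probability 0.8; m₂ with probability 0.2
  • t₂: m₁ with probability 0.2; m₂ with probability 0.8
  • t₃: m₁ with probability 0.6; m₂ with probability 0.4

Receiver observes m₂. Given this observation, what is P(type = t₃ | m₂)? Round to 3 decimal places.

0.167

Apply Bayes' rule using the sender's strategy as the likelihood.
P(m₂) = 0.4·0.2 + 0.4·0.8 + 0.2·0.4 = 0.48
P(t₃ | m₂) = (0.2·0.4) / 0.48 = 0.08 / 0.48 = 0.166667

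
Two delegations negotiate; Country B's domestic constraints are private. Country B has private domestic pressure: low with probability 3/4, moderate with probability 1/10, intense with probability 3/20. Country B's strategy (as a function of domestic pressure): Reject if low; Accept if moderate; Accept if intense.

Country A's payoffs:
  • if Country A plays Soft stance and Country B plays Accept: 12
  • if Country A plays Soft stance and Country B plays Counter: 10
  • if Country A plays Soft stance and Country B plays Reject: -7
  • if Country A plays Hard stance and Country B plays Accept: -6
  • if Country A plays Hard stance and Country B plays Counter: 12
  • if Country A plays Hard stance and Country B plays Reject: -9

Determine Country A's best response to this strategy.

Compute Country A's expected payoff for each action, taking the expectation over Country B's type.
E[Soft stance] = 3/4·(-7) + 1/10·(12) + 3/20·(12) = -9/4
E[Hard stance] = 3/4·(-9) + 1/10·(-6) + 3/20·(-6) = -33/4
Best response: Soft stance (-9/4 is the largest).

Soft stance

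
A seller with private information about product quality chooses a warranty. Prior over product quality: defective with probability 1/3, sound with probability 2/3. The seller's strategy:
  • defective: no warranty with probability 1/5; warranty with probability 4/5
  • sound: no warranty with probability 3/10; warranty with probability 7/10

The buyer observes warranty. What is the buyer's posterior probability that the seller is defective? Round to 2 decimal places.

0.36

Apply Bayes' rule using the sender's strategy as the likelihood.
P(warranty) = (1/3)·(4/5) + (2/3)·(7/10) = 11/15
P(defective | warranty) = ((1/3)·(4/5)) / (11/15) = (4/15) / (11/15) = 4/11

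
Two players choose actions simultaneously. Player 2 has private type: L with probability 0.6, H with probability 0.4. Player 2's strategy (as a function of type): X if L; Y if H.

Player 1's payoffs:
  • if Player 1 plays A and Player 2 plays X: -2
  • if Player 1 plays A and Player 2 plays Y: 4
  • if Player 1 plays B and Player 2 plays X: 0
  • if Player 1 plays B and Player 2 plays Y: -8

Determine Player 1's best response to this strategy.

A

E[A] = 0.6·(-2) + 0.4·(4) = 0.4
E[B] = 0.6·(0) + 0.4·(-8) = -3.2
Best response: A (0.4 is the largest).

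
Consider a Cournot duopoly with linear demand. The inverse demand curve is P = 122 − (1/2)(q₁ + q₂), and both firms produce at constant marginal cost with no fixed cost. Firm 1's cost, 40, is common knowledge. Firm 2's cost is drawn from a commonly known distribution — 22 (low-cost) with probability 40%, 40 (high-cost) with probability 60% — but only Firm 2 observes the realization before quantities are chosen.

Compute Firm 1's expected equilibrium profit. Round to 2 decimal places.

Firm 2 with cost c maximizes (122 − (1/2)(q₁+q₂) − c)·q₂, giving q₂(c) = (122 − c − (1/2)q₁).
E[c₂] = 0.4·22 + 0.6·40 = 32.8
Firm 1's FOC against E[q₂] yields q₁ = (122 − 2·40 + E[c₂])/(3/2) = (122 − 80 + 32.8)/(3/2) = 49.8667.
E[P] = 122 − (1/2)·(q₁ + E[q₂]) = 64.9333; Firm 1's expected profit = (E[P] − 40)·q₁ = (64.9333 − 40)·49.8667 = 1243.34.

1243.34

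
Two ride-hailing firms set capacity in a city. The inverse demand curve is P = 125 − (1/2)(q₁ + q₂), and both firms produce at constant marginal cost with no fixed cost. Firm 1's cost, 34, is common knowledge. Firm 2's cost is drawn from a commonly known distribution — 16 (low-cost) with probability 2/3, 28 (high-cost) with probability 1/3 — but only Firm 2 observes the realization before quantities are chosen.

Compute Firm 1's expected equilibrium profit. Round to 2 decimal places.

Each type of Firm 2 best-responds to q₁; Firm 1 best-responds to the expected q₂ over Firm 2's types.
Firm 2 with cost c maximizes (125 − (1/2)(q₁+q₂) − c)·q₂, giving q₂(c) = (125 − c − (1/2)q₁).
E[c₂] = 2/3·16 + 1/3·28 = 20
Firm 1's FOC against E[q₂] yields q₁ = (125 − 2·34 + E[c₂])/(3/2) = (125 − 68 + 20)/(3/2) = 51.3333.
E[P] = 125 − (1/2)·(q₁ + E[q₂]) = 59.6667; Firm 1's expected profit = (E[P] − 34)·q₁ = (59.6667 − 34)·51.3333 = 1317.56.

1317.56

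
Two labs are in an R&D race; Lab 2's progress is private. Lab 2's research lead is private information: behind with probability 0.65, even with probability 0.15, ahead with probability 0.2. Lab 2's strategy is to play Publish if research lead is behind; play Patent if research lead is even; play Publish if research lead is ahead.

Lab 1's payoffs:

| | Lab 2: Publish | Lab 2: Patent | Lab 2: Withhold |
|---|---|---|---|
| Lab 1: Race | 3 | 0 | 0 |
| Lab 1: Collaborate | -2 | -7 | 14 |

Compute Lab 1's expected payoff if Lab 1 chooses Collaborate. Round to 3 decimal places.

E[Collaborate] = 0.65·(-2) + 0.15·(-7) + 0.2·(-2) = (-1.3) + (-1.05) + (-0.4) = -2.75

-2.750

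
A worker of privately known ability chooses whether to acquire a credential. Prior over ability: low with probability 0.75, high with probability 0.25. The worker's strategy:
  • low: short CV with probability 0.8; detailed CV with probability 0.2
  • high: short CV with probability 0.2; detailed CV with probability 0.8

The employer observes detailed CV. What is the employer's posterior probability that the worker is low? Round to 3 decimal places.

0.429

Apply Bayes' rule using the sender's strategy as the likelihood.
P(detailed CV) = 0.75·0.2 + 0.25·0.8 = 0.35
P(low | detailed CV) = (0.75·0.2) / 0.35 = 0.15 / 0.35 = 0.428571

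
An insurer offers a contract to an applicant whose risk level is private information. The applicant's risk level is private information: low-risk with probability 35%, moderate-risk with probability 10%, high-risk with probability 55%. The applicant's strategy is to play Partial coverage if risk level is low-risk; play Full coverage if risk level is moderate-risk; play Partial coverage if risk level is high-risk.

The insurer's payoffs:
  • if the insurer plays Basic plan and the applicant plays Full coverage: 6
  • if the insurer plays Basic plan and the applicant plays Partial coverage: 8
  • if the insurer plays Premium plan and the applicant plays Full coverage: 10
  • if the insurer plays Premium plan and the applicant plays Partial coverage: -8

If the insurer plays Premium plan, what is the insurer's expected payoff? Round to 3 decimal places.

-6.200

E[Premium plan] = 0.35·(-8) + 0.1·10 + 0.55·(-8) = (-2.8) + 1 + (-4.4) = -6.2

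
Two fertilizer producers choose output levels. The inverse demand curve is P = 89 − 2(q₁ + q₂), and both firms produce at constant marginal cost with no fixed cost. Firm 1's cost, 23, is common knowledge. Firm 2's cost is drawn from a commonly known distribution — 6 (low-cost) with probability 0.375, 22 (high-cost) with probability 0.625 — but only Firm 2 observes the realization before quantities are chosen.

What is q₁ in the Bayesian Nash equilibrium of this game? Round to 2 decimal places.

Type-c best response for Firm 2: q₂(c) = (89 − c)/4 − q₁/2.
Firm 1 maximizes expected profit; its first-order condition is 89 − 4q₁ − 2E[q₂] − 23 = 0.
Substituting E[q₂] and solving: E[c₂] = 16, so q₁ = (89 − 2·23 + 16)/6 = 9.83333.

9.83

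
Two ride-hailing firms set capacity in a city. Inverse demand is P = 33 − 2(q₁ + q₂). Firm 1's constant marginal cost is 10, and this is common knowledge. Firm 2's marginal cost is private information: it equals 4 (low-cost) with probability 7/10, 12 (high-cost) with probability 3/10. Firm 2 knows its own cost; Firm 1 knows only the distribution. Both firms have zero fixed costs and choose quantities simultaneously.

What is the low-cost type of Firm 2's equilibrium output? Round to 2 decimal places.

Each type of Firm 2 best-responds to q₁; Firm 1 best-responds to the expected q₂ over Firm 2's types.
Firm 2 with cost c maximizes (33 − 2(q₁+q₂) − c)·q₂, giving q₂(c) = (33 − c − 2q₁)/4.
E[c₂] = 7/10·4 + 3/10·12 = 6.4
Firm 1's FOC against E[q₂] yields q₁ = (33 − 2·10 + E[c₂])/6 = (33 − 20 + 6.4)/6 = 3.23333.
q₂(low-cost) = (33 − 4 − 2·3.23333)/4 = 5.63333.

5.63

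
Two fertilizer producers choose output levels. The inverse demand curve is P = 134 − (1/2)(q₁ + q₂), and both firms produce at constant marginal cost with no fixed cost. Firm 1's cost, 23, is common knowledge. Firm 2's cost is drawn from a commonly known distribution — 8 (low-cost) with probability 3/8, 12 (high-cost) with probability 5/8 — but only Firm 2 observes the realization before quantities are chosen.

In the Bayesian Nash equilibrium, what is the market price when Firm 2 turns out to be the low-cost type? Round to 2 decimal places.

54.58

Each type of Firm 2 best-responds to q₁; Firm 1 best-responds to the expected q₂ over Firm 2's types.
Firm 2 with cost c maximizes (134 − (1/2)(q₁+q₂) − c)·q₂, giving q₂(c) = (134 − c − (1/2)q₁).
E[c₂] = 3/8·8 + 5/8·12 = 10.5
Firm 1's FOC against E[q₂] yields q₁ = (134 − 2·23 + E[c₂])/(3/2) = (134 − 46 + 10.5)/(3/2) = 65.6667.
q₂(low-cost) = 93.1667, so P = 134 − (1/2)·(65.6667 + 93.1667) = 54.5833.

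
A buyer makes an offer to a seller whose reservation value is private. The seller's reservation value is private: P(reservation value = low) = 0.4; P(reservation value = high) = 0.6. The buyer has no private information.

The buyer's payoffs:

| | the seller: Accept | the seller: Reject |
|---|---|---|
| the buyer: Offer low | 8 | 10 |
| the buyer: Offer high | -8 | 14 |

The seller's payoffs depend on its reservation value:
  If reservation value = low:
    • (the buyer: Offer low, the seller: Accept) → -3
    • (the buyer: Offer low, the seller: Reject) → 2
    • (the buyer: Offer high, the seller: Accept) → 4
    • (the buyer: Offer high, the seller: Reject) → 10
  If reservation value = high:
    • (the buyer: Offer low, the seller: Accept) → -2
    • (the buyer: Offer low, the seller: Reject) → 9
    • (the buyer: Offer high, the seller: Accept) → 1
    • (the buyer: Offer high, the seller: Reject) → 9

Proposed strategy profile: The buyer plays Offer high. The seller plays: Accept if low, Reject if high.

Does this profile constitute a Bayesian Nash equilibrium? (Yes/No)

No

The buyer plays Offer high: E[Offer high] = 0.4·(-8) + 0.6·(14) = 5.2; E[Offer low] = 9.2. Not best-responding. ✗
The seller (reservation value low), facing Offer high: Accept gives 4, Reject gives 10. Proposed Accept is not best — profitable deviation exists. ✗
The seller (reservation value high), facing Offer high: Accept gives 1, Reject gives 9. Proposed Reject is best. ✓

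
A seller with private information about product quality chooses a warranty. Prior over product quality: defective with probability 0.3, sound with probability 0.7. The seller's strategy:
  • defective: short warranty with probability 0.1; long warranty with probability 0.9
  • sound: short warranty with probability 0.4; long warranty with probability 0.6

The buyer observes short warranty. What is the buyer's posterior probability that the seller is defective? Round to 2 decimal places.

0.10

Apply Bayes' rule using the sender's strategy as the likelihood.
P(short warranty) = 0.3·0.1 + 0.7·0.4 = 0.31
P(defective | short warranty) = (0.3·0.1) / 0.31 = 0.03 / 0.31 = 0.0967742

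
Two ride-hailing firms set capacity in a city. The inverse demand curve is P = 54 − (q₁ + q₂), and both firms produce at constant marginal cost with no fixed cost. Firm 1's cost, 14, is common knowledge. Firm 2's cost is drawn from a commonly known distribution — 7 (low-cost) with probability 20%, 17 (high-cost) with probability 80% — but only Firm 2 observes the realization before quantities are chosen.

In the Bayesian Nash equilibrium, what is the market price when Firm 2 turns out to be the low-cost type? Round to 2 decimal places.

Firm 2 with cost c maximizes (54 − (q₁+q₂) − c)·q₂, giving q₂(c) = (54 − c − q₁)/2.
E[c₂] = 0.2·7 + 0.8·17 = 15
Firm 1's FOC against E[q₂] yields q₁ = (54 − 2·14 + E[c₂])/3 = (54 − 28 + 15)/3 = 13.6667.
q₂(low-cost) = 16.6667, so P = 54 − (13.6667 + 16.6667) = 23.6667.

23.67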